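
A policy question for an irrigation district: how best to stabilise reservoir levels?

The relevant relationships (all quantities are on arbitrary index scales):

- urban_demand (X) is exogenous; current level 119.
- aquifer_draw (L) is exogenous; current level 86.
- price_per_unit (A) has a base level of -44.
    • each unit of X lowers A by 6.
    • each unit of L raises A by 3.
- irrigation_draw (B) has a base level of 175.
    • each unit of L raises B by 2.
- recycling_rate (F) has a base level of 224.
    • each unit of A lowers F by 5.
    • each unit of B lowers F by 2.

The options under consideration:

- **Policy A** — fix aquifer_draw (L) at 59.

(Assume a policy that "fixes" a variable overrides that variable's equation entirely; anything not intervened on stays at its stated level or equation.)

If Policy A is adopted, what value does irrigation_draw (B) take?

293

Policy A (L := 59):
  L = 59
  B = 175 + 2·59 = 293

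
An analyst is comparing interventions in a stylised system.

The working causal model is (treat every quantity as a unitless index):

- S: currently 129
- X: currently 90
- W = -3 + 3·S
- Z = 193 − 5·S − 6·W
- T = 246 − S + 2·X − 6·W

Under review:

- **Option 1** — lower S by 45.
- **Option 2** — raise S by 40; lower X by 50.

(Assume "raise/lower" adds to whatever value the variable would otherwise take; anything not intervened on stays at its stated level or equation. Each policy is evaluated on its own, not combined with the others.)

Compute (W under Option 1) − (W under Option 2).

-255

Option 1 (S − 45):
  S = 129 − 45 = 84
  W = -3 + 3·84 = 249
Option 2 (S + 40, X − 50):
  S = 129 + 40 = 169
  W = -3 + 3·169 = 504
W: 249 − 504 = -255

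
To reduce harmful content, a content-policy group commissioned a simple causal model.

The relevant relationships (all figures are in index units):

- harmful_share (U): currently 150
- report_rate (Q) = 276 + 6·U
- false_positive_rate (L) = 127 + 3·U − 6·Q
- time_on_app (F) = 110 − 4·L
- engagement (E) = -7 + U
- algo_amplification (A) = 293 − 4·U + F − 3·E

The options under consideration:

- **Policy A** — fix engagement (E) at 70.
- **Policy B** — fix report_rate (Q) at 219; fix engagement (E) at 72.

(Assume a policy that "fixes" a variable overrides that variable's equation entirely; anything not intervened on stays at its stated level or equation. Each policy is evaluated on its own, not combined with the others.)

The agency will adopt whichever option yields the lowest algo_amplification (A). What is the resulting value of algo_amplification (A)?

2535

Policy A (E := 70):
  U = 150
  Q = 276 + 6·150 = 1176
  L = 127 + 3·150 − 6·1176 = -6479
  F = 110 − 4·(-6479) = 26026
  E = 70
  A = 293 − 4·150 + 26026 − 3·70 = 25509
Policy B (Q := 219, E := 72):
  U = 150
  Q = 219
  L = 127 + 3·150 − 6·219 = -737
  F = 110 − 4·(-737) = 3058
  E = 72
  A = 293 − 4·150 + 3058 − 3·72 = 2535
Comparing — Policy A: A=25509, Policy B: A=2535. Lowest is 2535 (Policy B).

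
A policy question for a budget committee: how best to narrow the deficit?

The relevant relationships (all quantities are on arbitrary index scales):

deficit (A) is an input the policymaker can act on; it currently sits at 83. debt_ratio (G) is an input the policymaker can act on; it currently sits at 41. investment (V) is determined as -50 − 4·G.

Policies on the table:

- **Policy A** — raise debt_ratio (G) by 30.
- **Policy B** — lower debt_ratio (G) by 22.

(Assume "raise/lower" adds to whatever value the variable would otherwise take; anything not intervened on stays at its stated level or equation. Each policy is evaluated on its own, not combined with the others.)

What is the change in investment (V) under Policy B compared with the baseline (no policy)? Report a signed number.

Baseline:
  G = 41
  V = -50 − 4·41 = -214
Policy B (G − 22):
  G = 41 − 22 = 19
  V = -50 − 4·19 = -126
Change in V: -126 − (-214) = 88

88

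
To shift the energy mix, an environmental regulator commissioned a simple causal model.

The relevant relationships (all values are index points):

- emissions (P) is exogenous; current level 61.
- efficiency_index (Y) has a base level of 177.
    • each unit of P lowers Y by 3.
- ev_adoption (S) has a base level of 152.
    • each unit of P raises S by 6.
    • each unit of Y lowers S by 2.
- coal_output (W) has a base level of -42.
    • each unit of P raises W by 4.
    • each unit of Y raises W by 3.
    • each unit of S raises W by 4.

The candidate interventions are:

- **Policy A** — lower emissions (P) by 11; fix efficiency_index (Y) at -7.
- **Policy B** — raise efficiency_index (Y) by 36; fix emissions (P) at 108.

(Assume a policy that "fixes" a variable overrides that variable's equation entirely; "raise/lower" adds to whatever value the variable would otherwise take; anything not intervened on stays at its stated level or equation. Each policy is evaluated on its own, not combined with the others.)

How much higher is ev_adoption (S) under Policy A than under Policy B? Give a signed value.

Policy A (P − 11, Y := -7):
  P = 61 − 11 = 50
  Y = -7
  S = 152 + 6·50 − 2·(-7) = 466
Policy B (Y + 36, P := 108):
  P = 108
  Y = 177 − 3·108 (+36 from intervention) = -111
  S = 152 + 6·108 − 2·(-111) = 1022
S: 466 − 1022 = -556

-556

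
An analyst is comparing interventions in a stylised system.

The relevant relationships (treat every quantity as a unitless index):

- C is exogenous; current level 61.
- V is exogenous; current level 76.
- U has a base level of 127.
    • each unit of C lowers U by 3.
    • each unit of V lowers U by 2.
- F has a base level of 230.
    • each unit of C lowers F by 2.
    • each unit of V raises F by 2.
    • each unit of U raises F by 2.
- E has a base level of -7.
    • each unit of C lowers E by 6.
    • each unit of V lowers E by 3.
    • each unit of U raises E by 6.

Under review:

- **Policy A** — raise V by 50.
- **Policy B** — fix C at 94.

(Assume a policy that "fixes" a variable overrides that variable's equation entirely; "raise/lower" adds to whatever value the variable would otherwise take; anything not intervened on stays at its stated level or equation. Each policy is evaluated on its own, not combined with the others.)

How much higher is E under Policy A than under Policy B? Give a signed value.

Policy A (V + 50):
  C = 61
  V = 76 + 50 = 126
  U = 127 − 3·61 − 2·126 = -308
  E = -7 − 6·61 − 3·126 + 6·(-308) = -2599
Policy B (C := 94):
  C = 94
  V = 76
  U = 127 − 3·94 − 2·76 = -307
  E = -7 − 6·94 − 3·76 + 6·(-307) = -2641
E: -2599 − (-2641) = 42

42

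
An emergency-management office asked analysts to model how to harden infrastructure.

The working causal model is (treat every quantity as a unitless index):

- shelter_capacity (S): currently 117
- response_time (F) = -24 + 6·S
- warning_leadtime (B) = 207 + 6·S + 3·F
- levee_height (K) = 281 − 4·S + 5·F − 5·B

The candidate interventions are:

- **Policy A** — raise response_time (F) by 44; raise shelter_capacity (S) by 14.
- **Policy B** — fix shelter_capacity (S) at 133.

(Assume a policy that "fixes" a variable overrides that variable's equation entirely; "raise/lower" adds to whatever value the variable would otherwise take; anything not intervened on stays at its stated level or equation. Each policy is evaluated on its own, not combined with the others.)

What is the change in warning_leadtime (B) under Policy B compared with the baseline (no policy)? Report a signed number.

Baseline:
  S = 117
  F = -24 + 6·117 = 678
  B = 207 + 6·117 + 3·678 = 2943
Policy B (S := 133):
  S = 133
  F = -24 + 6·133 = 774
  B = 207 + 6·133 + 3·774 = 3327
Change in B: 3327 − 2943 = 384

384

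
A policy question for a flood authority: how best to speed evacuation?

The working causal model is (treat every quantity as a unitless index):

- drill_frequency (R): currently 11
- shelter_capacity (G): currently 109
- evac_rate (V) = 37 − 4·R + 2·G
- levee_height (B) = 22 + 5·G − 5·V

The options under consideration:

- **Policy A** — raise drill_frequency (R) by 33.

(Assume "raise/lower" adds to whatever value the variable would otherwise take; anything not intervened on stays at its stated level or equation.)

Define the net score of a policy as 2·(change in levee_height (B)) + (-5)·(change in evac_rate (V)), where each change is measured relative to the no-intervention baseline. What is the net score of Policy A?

Baseline:
  R = 11
  G = 109
  V = 37 − 4·11 + 2·109 = 211
  B = 22 + 5·109 − 5·211 = -488
Policy A (R + 33):
  R = 11 + 33 = 44
  G = 109
  V = 37 − 4·44 + 2·109 = 79
  B = 22 + 5·109 − 5·79 = 172
ΔB = 172 − (-488) = 660; ΔV = 79 − 211 = -132
Score = 2·660 + (-5)·(-132) = 1980

1980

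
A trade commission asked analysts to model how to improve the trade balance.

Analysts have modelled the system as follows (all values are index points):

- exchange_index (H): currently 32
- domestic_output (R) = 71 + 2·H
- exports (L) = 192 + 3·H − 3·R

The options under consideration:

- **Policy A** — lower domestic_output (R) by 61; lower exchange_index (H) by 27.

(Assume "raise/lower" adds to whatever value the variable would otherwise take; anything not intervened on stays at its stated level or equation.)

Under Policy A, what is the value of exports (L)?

Policy A (R − 61, H − 27):
  H = 32 − 27 = 5
  R = 71 + 2·5 (−61 from intervention) = 20
  L = 192 + 3·5 − 3·20 = 147

147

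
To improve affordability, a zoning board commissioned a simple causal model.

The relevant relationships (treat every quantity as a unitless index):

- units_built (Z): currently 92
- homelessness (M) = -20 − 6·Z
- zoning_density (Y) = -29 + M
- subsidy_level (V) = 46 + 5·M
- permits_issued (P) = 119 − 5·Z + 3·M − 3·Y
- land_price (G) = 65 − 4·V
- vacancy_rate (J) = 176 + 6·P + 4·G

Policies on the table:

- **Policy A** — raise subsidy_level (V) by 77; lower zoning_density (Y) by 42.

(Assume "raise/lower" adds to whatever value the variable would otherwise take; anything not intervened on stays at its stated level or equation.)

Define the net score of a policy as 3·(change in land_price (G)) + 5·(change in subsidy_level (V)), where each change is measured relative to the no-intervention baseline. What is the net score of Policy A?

Baseline:
  Z = 92
  M = -20 − 6·92 = -572
  V = 46 + 5·(-572) = -2814
  G = 65 − 4·(-2814) = 11321
Policy A (V + 77, Y − 42):
  Z = 92
  M = -20 − 6·92 = -572
  V = 46 + 5·(-572) (+77 from intervention) = -2737
  G = 65 − 4·(-2737) = 11013
ΔG = 11013 − 11321 = -308; ΔV = -2737 − (-2814) = 77
Score = 3·(-308) + 5·77 = -539

-539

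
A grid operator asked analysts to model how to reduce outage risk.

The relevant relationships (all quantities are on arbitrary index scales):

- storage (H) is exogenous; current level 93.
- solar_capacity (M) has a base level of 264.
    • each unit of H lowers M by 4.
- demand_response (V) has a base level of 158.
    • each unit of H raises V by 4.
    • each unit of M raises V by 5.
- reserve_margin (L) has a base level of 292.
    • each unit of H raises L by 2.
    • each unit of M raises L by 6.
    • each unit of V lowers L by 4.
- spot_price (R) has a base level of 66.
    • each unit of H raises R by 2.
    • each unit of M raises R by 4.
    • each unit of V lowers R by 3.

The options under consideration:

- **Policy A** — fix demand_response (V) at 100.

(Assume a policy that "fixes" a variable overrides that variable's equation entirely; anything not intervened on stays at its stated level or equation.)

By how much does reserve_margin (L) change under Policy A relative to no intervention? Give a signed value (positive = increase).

-440

Baseline:
  H = 93
  M = 264 − 4·93 = -108
  V = 158 + 4·93 + 5·(-108) = -10
  L = 292 + 2·93 + 6·(-108) − 4·(-10) = -130
Policy A (V := 100):
  H = 93
  M = 264 − 4·93 = -108
  V = 100
  L = 292 + 2·93 + 6·(-108) − 4·100 = -570
Change in L: -570 − (-130) = -440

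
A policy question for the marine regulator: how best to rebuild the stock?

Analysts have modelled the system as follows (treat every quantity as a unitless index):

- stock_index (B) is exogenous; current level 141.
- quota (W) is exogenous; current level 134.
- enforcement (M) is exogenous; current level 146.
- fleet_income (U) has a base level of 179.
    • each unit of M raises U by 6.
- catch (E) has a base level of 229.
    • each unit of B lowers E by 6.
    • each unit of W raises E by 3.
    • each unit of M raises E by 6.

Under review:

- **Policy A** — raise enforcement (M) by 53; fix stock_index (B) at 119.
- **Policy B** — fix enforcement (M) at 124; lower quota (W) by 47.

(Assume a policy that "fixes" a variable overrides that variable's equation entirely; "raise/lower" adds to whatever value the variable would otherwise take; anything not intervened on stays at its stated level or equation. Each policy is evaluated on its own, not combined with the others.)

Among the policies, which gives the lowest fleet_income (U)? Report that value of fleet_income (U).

Policy A (M + 53, B := 119):
  M = 146 + 53 = 199
  U = 179 + 6·199 = 1373
Policy B (M := 124, W − 47):
  M = 124
  U = 179 + 6·124 = 923
Comparing — Policy A: U=1373, Policy B: U=923. Lowest is 923 (Policy B).

923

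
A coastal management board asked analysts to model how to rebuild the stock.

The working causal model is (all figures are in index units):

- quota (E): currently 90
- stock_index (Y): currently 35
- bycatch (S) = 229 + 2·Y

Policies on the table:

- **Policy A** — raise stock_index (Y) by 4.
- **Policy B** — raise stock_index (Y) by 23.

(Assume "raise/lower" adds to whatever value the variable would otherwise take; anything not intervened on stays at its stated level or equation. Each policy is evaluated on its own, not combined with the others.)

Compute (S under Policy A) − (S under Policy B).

-38

Policy A (Y + 4):
  Y = 35 + 4 = 39
  S = 229 + 2·39 = 307
Policy B (Y + 23):
  Y = 35 + 23 = 58
  S = 229 + 2·58 = 345
S: 307 − 345 = -38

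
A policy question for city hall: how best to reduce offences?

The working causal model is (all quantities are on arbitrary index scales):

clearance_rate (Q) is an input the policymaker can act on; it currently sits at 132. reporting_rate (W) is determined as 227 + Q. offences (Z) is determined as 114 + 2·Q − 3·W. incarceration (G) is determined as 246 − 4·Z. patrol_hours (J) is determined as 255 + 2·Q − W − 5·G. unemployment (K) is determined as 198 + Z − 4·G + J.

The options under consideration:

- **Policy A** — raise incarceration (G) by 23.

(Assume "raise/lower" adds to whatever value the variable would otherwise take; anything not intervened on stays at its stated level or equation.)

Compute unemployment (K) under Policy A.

Policy A (G + 23):
  Q = 132
  W = 227 + 132 = 359
  Z = 114 + 2·132 − 3·359 = -699
  G = 246 − 4·(-699) (+23 from intervention) = 3065
  J = 255 + 2·132 − 359 − 5·3065 = -15165
  K = 198 + (-699) − 4·3065 + (-15165) = -27926

-27926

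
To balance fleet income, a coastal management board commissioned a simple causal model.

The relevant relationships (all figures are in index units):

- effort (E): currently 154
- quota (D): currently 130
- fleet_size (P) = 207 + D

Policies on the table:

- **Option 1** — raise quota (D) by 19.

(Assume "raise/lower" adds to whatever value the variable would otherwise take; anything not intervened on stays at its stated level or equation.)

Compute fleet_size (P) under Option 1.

Option 1 (D + 19):
  D = 130 + 19 = 149
  P = 207 + 149 = 356

356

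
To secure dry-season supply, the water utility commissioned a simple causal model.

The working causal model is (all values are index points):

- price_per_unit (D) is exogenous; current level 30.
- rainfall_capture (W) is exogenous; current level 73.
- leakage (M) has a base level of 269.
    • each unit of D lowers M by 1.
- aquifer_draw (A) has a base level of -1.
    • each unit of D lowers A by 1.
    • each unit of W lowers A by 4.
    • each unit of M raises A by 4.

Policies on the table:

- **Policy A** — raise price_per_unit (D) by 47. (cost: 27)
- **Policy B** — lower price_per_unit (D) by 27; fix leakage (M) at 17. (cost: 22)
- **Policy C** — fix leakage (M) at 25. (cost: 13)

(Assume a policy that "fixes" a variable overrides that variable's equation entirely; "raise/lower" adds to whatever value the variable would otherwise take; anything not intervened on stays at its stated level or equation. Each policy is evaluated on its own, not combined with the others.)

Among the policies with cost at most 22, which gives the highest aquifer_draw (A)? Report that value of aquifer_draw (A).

-223

Policy B (D − 27, M := 17):
  D = 30 − 27 = 3
  W = 73
  M = 17
  A = -1 − 3 − 4·73 + 4·17 = -228
Policy C (M := 25):
  D = 30
  W = 73
  M = 25
  A = -1 − 30 − 4·73 + 4·25 = -223
Comparing — Policy B: A=-228, Policy C: A=-223. Highest is -223 (Policy C).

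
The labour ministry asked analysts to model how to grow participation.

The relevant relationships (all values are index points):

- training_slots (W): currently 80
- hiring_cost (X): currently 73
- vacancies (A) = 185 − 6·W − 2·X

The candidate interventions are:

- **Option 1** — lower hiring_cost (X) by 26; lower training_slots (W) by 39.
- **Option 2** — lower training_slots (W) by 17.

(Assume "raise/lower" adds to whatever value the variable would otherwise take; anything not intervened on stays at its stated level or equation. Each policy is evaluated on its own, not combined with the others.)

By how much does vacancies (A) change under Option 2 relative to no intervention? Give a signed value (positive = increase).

Baseline:
  W = 80
  X = 73
  A = 185 − 6·80 − 2·73 = -441
Option 2 (W − 17):
  W = 80 − 17 = 63
  X = 73
  A = 185 − 6·63 − 2·73 = -339
Change in A: -339 − (-441) = 102

102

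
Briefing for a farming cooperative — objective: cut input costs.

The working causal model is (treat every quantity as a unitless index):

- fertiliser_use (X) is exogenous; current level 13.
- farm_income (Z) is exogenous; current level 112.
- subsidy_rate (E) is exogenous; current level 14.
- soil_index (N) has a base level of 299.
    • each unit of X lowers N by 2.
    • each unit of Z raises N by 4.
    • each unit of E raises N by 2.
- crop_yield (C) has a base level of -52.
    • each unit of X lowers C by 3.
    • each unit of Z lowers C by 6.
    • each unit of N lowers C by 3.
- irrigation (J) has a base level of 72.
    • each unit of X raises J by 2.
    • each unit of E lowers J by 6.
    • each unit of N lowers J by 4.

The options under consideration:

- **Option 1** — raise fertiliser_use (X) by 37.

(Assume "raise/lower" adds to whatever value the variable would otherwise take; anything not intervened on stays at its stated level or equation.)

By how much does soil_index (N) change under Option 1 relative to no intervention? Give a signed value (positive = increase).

-74

Baseline:
  X = 13
  Z = 112
  E = 14
  N = 299 − 2·13 + 4·112 + 2·14 = 749
Option 1 (X + 37):
  X = 13 + 37 = 50
  Z = 112
  E = 14
  N = 299 − 2·50 + 4·112 + 2·14 = 675
Change in N: 675 − 749 = -74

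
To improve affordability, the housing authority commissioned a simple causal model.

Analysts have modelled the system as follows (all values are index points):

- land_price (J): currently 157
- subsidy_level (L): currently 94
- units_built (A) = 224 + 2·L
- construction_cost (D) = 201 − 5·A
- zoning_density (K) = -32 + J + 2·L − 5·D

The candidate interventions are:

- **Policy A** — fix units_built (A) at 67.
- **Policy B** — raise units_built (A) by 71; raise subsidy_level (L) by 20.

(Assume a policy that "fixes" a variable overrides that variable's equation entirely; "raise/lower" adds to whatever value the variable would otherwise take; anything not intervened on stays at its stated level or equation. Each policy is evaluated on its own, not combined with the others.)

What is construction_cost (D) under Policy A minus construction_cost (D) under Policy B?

Policy A (A := 67):
  L = 94
  A = 67
  D = 201 − 5·67 = -134
Policy B (A + 71, L + 20):
  L = 94 + 20 = 114
  A = 224 + 2·114 (+71 from intervention) = 523
  D = 201 − 5·523 = -2414
D: -134 − (-2414) = 2280

2280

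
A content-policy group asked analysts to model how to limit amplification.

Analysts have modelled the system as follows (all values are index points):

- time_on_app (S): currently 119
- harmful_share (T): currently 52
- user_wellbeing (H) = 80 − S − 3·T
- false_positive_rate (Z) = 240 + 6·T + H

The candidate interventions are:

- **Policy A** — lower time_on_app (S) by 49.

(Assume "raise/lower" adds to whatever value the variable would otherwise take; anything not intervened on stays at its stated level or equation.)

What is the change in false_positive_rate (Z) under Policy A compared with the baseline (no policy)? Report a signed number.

49

Baseline:
  S = 119
  T = 52
  H = 80 − 119 − 3·52 = -195
  Z = 240 + 6·52 + (-195) = 357
Policy A (S − 49):
  S = 119 − 49 = 70
  T = 52
  H = 80 − 70 − 3·52 = -146
  Z = 240 + 6·52 + (-146) = 406
Change in Z: 406 − 357 = 49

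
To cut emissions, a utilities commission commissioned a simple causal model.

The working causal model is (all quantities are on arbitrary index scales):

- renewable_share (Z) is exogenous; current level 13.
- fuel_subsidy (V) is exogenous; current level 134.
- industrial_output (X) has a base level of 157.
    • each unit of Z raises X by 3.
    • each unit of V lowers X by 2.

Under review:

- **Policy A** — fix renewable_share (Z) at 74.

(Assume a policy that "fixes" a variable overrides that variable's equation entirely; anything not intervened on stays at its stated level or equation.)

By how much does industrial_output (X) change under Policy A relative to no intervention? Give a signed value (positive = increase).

Baseline:
  Z = 13
  V = 134
  X = 157 + 3·13 − 2·134 = -72
Policy A (Z := 74):
  Z = 74
  V = 134
  X = 157 + 3·74 − 2·134 = 111
Change in X: 111 − (-72) = 183

183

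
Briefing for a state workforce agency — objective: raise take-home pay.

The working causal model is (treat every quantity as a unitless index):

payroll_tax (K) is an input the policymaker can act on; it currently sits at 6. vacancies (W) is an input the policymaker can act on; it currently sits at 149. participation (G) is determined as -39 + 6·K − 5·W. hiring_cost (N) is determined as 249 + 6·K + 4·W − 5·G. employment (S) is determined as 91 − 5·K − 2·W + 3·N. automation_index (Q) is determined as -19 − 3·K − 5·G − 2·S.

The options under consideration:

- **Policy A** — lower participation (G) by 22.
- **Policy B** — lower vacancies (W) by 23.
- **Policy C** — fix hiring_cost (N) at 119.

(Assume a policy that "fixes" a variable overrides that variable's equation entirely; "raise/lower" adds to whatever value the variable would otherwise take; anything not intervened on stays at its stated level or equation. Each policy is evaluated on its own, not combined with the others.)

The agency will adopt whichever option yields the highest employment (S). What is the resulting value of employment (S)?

Policy A (G − 22):
  K = 6
  W = 149
  G = -39 + 6·6 − 5·149 (−22 from intervention) = -770
  N = 249 + 6·6 + 4·149 − 5·(-770) = 4731
  S = 91 − 5·6 − 2·149 + 3·4731 = 13956
Policy B (W − 23):
  K = 6
  W = 149 − 23 = 126
  G = -39 + 6·6 − 5·126 = -633
  N = 249 + 6·6 + 4·126 − 5·(-633) = 3954
  S = 91 − 5·6 − 2·126 + 3·3954 = 11671
Policy C (N := 119):
  K = 6
  W = 149
  G = -39 + 6·6 − 5·149 = -748
  N = 119
  S = 91 − 5·6 − 2·149 + 3·119 = 120
Comparing — Policy A: S=13956, Policy B: S=11671, Policy C: S=120. Highest is 13956 (Policy A).

13956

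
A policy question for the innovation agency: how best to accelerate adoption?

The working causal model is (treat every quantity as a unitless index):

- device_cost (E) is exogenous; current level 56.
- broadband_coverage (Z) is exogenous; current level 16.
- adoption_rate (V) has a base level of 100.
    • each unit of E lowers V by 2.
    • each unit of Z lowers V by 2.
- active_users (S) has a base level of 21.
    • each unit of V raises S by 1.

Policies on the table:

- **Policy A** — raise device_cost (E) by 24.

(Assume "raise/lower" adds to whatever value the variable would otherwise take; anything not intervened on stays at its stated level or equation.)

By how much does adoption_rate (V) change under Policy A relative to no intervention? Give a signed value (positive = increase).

-48

Baseline:
  E = 56
  Z = 16
  V = 100 − 2·56 − 2·16 = -44
Policy A (E + 24):
  E = 56 + 24 = 80
  Z = 16
  V = 100 − 2·80 − 2·16 = -92
Change in V: -92 − (-44) = -48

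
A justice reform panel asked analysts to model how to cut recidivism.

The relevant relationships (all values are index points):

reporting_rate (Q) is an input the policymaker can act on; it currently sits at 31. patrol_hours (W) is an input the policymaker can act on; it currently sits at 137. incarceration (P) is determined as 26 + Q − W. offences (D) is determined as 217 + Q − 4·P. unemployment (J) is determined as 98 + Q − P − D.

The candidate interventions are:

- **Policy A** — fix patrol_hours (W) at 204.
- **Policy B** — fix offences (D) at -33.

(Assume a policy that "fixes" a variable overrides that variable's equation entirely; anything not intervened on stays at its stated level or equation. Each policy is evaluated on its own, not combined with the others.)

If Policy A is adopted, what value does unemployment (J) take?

-560

Policy A (W := 204):
  Q = 31
  W = 204
  P = 26 + 31 − 204 = -147
  D = 217 + 31 − 4·(-147) = 836
  J = 98 + 31 − (-147) − 836 = -560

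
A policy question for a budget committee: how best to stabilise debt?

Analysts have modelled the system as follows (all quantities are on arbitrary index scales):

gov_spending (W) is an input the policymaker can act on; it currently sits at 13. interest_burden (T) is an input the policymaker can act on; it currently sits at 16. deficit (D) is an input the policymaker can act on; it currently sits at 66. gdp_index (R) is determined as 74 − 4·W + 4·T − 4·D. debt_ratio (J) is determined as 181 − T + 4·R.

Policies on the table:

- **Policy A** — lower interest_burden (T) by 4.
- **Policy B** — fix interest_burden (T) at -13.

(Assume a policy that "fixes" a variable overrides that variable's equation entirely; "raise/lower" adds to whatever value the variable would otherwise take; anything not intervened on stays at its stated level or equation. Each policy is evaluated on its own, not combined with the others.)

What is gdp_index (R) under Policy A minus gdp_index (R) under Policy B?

100

Policy A (T − 4):
  W = 13
  T = 16 − 4 = 12
  D = 66
  R = 74 − 4·13 + 4·12 − 4·66 = -194
Policy B (T := -13):
  W = 13
  T = -13
  D = 66
  R = 74 − 4·13 + 4·(-13) − 4·66 = -294
R: -194 − (-294) = 100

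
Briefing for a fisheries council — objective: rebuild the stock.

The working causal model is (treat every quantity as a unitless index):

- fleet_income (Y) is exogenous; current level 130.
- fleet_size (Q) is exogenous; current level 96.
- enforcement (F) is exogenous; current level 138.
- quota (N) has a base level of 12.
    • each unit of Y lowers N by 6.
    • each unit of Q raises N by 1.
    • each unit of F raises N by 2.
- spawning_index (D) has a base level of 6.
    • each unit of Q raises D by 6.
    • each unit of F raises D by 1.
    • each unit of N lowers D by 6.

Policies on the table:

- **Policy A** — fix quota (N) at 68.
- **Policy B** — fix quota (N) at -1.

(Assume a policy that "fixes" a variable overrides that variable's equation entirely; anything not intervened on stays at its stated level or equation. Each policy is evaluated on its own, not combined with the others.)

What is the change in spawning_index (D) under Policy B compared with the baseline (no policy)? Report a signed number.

Baseline:
  Y = 130
  Q = 96
  F = 138
  N = 12 − 6·130 + 96 + 2·138 = -396
  D = 6 + 6·96 + 138 − 6·(-396) = 3096
Policy B (N := -1):
  Y = 130
  Q = 96
  F = 138
  N = -1
  D = 6 + 6·96 + 138 − 6·(-1) = 726
Change in D: 726 − 3096 = -2370

-2370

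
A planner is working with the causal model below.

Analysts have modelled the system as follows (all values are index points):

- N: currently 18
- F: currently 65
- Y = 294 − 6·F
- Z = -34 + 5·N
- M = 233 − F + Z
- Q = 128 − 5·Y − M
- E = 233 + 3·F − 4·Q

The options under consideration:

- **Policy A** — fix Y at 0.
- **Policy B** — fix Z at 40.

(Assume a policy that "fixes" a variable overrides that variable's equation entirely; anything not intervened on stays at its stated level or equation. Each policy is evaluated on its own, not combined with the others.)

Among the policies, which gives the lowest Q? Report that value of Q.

Policy A (Y := 0):
  N = 18
  F = 65
  Y = 0
  Z = -34 + 5·18 = 56
  M = 233 − 65 + 56 = 224
  Q = 128 − 5·0 − 224 = -96
Policy B (Z := 40):
  N = 18
  F = 65
  Y = 294 − 6·65 = -96
  Z = 40
  M = 233 − 65 + 40 = 208
  Q = 128 − 5·(-96) − 208 = 400
Comparing — Policy A: Q=-96, Policy B: Q=400. Lowest is -96 (Policy A).

-96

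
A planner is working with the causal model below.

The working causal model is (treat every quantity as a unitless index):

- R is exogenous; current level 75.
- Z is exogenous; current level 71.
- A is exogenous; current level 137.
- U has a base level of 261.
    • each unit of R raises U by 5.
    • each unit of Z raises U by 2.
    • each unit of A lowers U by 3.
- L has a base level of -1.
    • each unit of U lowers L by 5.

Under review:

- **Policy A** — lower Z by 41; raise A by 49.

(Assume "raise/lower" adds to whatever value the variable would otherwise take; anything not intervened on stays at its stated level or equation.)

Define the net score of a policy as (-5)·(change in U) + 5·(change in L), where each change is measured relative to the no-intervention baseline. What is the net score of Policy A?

6870

Baseline:
  R = 75
  Z = 71
  A = 137
  U = 261 + 5·75 + 2·71 − 3·137 = 367
  L = -1 − 5·367 = -1836
Policy A (Z − 41, A + 49):
  R = 75
  Z = 71 − 41 = 30
  A = 137 + 49 = 186
  U = 261 + 5·75 + 2·30 − 3·186 = 138
  L = -1 − 5·138 = -691
ΔU = 138 − 367 = -229; ΔL = -691 − (-1836) = 1145
Score = (-5)·(-229) + 5·1145 = 6870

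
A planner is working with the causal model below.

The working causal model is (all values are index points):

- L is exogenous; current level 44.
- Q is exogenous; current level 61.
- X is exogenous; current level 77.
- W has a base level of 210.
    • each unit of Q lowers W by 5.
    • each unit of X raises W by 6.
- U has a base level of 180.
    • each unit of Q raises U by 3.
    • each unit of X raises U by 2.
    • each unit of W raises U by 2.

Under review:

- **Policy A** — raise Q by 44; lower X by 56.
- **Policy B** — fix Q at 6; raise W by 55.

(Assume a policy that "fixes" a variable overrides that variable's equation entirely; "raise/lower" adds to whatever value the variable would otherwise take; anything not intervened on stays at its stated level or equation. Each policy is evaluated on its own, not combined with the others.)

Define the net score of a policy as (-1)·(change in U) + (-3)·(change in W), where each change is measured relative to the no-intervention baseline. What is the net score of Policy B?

-1485

Baseline:
  Q = 61
  X = 77
  W = 210 − 5·61 + 6·77 = 367
  U = 180 + 3·61 + 2·77 + 2·367 = 1251
Policy B (Q := 6, W + 55):
  Q = 6
  X = 77
  W = 210 − 5·6 + 6·77 (+55 from intervention) = 697
  U = 180 + 3·6 + 2·77 + 2·697 = 1746
ΔU = 1746 − 1251 = 495; ΔW = 697 − 367 = 330
Score = (-1)·495 + (-3)·330 = -1485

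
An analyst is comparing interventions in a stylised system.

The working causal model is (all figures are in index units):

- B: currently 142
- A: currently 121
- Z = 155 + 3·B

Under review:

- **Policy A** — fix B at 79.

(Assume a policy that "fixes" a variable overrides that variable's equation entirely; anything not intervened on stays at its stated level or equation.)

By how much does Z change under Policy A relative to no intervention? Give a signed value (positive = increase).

Baseline:
  B = 142
  Z = 155 + 3·142 = 581
Policy A (B := 79):
  B = 79
  Z = 155 + 3·79 = 392
Change in Z: 392 − 581 = -189

-189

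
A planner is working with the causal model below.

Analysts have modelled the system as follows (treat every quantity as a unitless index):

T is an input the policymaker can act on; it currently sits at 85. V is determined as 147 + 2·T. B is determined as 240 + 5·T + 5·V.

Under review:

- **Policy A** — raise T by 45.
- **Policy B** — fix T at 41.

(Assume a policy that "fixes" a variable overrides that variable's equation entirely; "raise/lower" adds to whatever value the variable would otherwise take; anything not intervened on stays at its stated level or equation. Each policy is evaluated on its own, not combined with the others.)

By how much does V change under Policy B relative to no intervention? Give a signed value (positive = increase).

Baseline:
  T = 85
  V = 147 + 2·85 = 317
Policy B (T := 41):
  T = 41
  V = 147 + 2·41 = 229
Change in V: 229 − 317 = -88

-88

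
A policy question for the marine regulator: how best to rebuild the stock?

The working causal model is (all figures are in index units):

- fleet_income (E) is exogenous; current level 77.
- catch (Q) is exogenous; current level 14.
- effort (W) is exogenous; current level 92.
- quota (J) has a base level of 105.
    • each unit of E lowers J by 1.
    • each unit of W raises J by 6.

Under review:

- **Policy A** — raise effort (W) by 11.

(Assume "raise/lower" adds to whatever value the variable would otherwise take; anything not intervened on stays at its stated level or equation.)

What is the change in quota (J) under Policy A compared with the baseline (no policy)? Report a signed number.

Baseline:
  E = 77
  W = 92
  J = 105 − 77 + 6·92 = 580
Policy A (W + 11):
  E = 77
  W = 92 + 11 = 103
  J = 105 − 77 + 6·103 = 646
Change in J: 646 − 580 = 66

66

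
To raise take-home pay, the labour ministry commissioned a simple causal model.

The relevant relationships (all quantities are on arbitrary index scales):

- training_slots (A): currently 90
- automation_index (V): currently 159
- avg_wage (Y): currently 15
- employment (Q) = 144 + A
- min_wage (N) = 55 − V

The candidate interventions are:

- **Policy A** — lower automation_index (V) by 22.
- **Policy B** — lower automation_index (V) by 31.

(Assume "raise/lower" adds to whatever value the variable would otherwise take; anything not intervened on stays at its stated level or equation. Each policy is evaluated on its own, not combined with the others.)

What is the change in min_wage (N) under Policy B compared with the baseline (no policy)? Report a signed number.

Baseline:
  V = 159
  N = 55 − 159 = -104
Policy B (V − 31):
  V = 159 − 31 = 128
  N = 55 − 128 = -73
Change in N: -73 − (-104) = 31

31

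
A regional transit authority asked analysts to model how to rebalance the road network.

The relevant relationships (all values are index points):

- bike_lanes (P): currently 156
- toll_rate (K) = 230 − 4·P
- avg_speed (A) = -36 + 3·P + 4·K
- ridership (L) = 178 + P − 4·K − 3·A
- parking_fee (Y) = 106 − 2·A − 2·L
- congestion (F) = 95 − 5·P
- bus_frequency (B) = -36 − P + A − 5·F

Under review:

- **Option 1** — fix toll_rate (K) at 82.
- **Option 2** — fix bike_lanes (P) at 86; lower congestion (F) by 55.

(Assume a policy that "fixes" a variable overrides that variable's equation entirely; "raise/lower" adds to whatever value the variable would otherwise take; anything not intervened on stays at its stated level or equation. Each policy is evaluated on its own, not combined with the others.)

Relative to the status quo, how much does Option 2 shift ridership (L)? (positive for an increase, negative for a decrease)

Baseline:
  P = 156
  K = 230 − 4·156 = -394
  A = -36 + 3·156 + 4·(-394) = -1144
  L = 178 + 156 − 4·(-394) − 3·(-1144) = 5342
Option 2 (P := 86, F − 55):
  P = 86
  K = 230 − 4·86 = -114
  A = -36 + 3·86 + 4·(-114) = -234
  L = 178 + 86 − 4·(-114) − 3·(-234) = 1422
Change in L: 1422 − 5342 = -3920

-3920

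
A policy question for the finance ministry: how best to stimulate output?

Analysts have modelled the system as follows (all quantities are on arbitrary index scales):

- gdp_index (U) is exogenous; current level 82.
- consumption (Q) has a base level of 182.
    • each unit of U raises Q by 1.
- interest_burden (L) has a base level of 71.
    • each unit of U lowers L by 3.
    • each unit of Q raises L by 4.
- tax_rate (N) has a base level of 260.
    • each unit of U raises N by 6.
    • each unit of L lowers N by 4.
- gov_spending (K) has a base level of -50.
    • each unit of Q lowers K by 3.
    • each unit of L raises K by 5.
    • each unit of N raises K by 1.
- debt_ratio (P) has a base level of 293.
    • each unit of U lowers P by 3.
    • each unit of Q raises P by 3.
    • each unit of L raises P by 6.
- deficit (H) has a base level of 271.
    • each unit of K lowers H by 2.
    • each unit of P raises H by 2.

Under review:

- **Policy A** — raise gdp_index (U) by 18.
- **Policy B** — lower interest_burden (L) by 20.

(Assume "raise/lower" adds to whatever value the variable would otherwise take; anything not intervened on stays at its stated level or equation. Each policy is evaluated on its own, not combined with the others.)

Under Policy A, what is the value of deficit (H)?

Policy A (U + 18):
  U = 82 + 18 = 100
  Q = 182 + 100 = 282
  L = 71 − 3·100 + 4·282 = 899
  N = 260 + 6·100 − 4·899 = -2736
  K = -50 − 3·282 + 5·899 + (-2736) = 863
  P = 293 − 3·100 + 3·282 + 6·899 = 6233
  H = 271 − 2·863 + 2·6233 = 11011

11011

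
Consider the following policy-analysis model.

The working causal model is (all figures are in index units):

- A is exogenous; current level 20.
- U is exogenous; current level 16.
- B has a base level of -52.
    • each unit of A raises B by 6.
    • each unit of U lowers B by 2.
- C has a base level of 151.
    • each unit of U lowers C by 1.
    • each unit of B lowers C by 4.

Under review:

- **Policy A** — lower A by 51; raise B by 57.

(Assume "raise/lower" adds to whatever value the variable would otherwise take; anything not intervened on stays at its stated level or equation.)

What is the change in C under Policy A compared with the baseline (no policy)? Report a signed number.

Baseline:
  A = 20
  U = 16
  B = -52 + 6·20 − 2·16 = 36
  C = 151 − 16 − 4·36 = -9
Policy A (A − 51, B + 57):
  A = 20 − 51 = -31
  U = 16
  B = -52 + 6·(-31) − 2·16 (+57 from intervention) = -213
  C = 151 − 16 − 4·(-213) = 987
Change in C: 987 − (-9) = 996

996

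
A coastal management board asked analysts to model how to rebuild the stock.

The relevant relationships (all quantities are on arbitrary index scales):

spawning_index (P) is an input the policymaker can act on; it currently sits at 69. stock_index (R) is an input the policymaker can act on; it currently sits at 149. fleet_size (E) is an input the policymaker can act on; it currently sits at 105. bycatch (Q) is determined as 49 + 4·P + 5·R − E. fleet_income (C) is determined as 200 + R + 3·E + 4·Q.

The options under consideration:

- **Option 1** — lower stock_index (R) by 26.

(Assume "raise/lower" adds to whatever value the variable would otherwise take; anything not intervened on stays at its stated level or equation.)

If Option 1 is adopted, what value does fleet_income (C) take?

Option 1 (R − 26):
  P = 69
  R = 149 − 26 = 123
  E = 105
  Q = 49 + 4·69 + 5·123 − 105 = 835
  C = 200 + 123 + 3·105 + 4·835 = 3978

3978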